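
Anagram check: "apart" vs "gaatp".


Word 1: "apart" → sorted: aaprt
Word 2: "gaatp" → sorted: aagpt
Same letters? aaprt != aagpt
Anagram = No


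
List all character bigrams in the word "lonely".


Word: "lonely" (length 6)
Number of bigrams = 6 - 2 + 1 = 5
  Position 0: "lo"
  Position 1: "on"
  Position 2: "ne"
  Position 3: "el"
  Position 4: "ly"
Bigrams = "lo", "on", "ne", "el", "ly"


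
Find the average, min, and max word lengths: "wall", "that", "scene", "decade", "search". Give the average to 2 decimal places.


Lengths: "wall"=4, "that"=4, "scene"=5, "decade"=6, "search"=6
Sum = 25, Count = 5
Average = 25/5 = 5.00
= avg=5.00, min=4, max=6


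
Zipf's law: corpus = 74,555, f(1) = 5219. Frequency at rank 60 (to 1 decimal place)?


Zipf's law: f(r) = f(1) / r
f(1) = 5219
f(60) = 5219 / 60
= 87.0 occurrences


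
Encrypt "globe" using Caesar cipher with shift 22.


Word: "globe"
Shift: 22
Each letter → (letter + shift) mod 26:
  'g' (6) + 22 = 2 → 'c'
  'l' (11) + 22 = 7 → 'h'
  'o' (14) + 22 = 10 → 'k'
  'b' (1) + 22 = 23 → 'x'
  'e' (4) + 22 = 0 → 'a'
Result = "chkxa"


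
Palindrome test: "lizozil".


Word: "lizozil"
Reversed: "lizozil"
Forward == Backward? lizozil == lizozil
Palindrome = Yes


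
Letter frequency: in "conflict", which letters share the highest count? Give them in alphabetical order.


Word: "conflict"
Letter counts:
  'c': 2
  'f': 1
  'i': 1
  'l': 1
  'n': 1
  'o': 1
  't': 1
Maximum count = 2
Most frequent = 'c' (2 times each)


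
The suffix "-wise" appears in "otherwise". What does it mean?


Suffix: -wise
As in: otherwise -> other + -wise
Meaning = in the manner of


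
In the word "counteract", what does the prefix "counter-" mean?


Prefix: counter-
Example: counteract = counter- + act
Meaning = against / opposite


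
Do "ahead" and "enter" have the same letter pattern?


Pattern of "ahead": [0, 1, 2, 0, 3]
Pattern of "enter": [0, 1, 2, 0, 3]
Patterns match
Same pattern = Yes


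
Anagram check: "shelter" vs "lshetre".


Word 1: "shelter" → sorted: eehlrst
Word 2: "lshetre" → sorted: eehlrst
Same letters? eehlrst == eehlrst
Anagram = Yes


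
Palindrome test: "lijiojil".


Word: "lijiojil"
Reversed: "lijoijil"
Forward == Backward? lijiojil != lijoijil
Palindrome = No


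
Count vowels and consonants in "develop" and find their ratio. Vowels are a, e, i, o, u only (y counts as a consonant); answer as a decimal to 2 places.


Word: "develop"
Vowels (a,e,i,o,u): 3
Consonants: 4
Ratio = 3/4
= 0.75


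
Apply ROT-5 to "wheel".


Word: "wheel"
Shift: 5
Each letter → (letter + shift) mod 26:
  'w' (22) + 5 = 1 → 'b'
  'h' (7) + 5 = 12 → 'm'
  'e' (4) + 5 = 9 → 'j'
  'e' (4) + 5 = 9 → 'j'
  'l' (11) + 5 = 16 → 'q'
Result = "bmjjq"


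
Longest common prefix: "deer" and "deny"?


Word 1: "deer"
Word 2: "deny"
Comparing from start:
  Pos 0: 'd' == 'd'
  Pos 1: 'e' == 'e'
  Pos 2: 'e' != 'n' (stop)
LCP = "de" (length 2)


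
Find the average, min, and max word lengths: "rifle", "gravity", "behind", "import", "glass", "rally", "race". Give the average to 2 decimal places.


Lengths: "rifle"=5, "gravity"=7, "behind"=6, "import"=6, "glass"=5, "rally"=5, "race"=4
Sum = 38, Count = 7
Average = 38/7 = 5.43
= avg=5.43, min=4, max=7


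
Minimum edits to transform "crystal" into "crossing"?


Word 1: "crystal" (length 7)
Word 2: "crossing" (length 8)
One optimal edit sequence (insert/delete/substitute each cost 1):
  1. keep 'c'
  2. keep 'r'
  3. insert 'o'  (+1)
  4. substitute 'y' -> 's'  (+1)
  5. keep 's'
  6. substitute 't' -> 'i'  (+1)
  7. substitute 'a' -> 'n'  (+1)
  8. substitute 'l' -> 'g'  (+1)
Total edit operations: 5
Edit distance = 5


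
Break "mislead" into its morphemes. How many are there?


Word: "mislead"
Morphemes: mis- + lead
Each morpheme carries meaning
= 2 morphemes


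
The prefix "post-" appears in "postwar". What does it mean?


Prefix: post-
Example: postwar (post- + war)
Meaning = after


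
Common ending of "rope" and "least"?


Word 1: "rope"
Word 2: "least"
Comparing from end:
  Pos -1: 'e' != 't' (stop)
LCS = "" (length 0)


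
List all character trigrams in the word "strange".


Word: "strange" (length 7)
Number of trigrams = 7 - 3 + 1 = 5
  Position 0: "str"
  Position 1: "tra"
  Position 2: "ran"
  Position 3: "ang"
  Position 4: "nge"
Trigrams = "str", "tra", "ran", "ang", "nge"


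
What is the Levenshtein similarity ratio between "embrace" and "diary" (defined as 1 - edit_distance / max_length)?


Word 1: "embrace" (length 7)
Word 2: "diary" (length 5)
One optimal edit sequence:
  1. delete 'e'  (+1)
  2. delete 'm'  (+1)
  3. substitute 'b' -> 'd'  (+1)
  4. substitute 'r' -> 'i'  (+1)
  5. keep 'a'
  6. substitute 'c' -> 'r'  (+1)
  7. substitute 'e' -> 'y'  (+1)
Edit distance = 6
Max length = max(7, 5) = 7
Similarity = 1 - 6/7
= 0.1429


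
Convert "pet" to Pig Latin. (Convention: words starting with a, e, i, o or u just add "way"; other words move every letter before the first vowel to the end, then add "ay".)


Word: "pet"
Starts with consonant(s) → move to end, add 'ay'
Consonant cluster: "p"
Pig Latin = "etpay"


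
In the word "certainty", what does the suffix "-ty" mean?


Suffix: -ty
Example: certainty = certain + -ty
Meaning = quality of


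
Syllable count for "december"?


Word: "december"
Syllable breakdown: de | cem | ber
Counting: 3 parts
= 3 syllables


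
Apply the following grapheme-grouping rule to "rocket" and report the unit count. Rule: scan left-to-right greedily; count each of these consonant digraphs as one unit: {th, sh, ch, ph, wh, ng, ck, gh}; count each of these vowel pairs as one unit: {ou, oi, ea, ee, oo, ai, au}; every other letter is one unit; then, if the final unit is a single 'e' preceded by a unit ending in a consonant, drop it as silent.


Word: "rocket" (6 letters)
Left-to-right scan:
  [1] 'r' (letter)
  [2] 'o' (letter)
  [3] 'ck' (digraph)
  [4] 'e' (letter)
  [5] 't' (letter)
Units from scan: 5
Sound units = 5 units


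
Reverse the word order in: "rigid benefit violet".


Original: "rigid benefit violet"
Words (1..n): rigid | benefit | violet
Reversed (n..1): violet | benefit | rigid
Result = "violet benefit rigid"


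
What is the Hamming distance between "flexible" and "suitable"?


Comparing character by character (same length = 8):
  Pos 0: 'f' vs 's' !=
  Pos 1: 'l' vs 'u' !=
  Pos 2: 'e' vs 'i' !=
  Pos 3: 'x' vs 't' !=
  Pos 4: 'i' vs 'a' !=
  Pos 5: 'b' vs 'b' =
  Pos 6: 'l' vs 'l' =
  Pos 7: 'e' vs 'e' =
Hamming distance = 5


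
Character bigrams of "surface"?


Word: "surface" (length 7)
Number of bigrams = 7 - 2 + 1 = 6
  Position 0: "su"
  Position 1: "ur"
  Position 2: "rf"
  Position 3: "fa"
  Position 4: "ac"
  Position 5: "ce"
Bigrams = "su", "ur", "rf", "fa", "ac", "ce"


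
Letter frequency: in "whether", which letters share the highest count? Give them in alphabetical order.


Word: "whether"
Letter counts:
  'e': 2
  'h': 2
  'r': 1
  't': 1
  'w': 1
Maximum count = 2
Most frequent = 'e', 'h' (2 times each)


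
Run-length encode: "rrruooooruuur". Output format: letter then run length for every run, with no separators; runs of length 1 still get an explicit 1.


String: "rrruooooruuur"
Scanning for consecutive runs:
  'r' x 3
  'u' x 1
  'o' x 4
  'r' x 1
  'u' x 3
  'r' x 1
RLE = "r3u1o4r1u3r1"


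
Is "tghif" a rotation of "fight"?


Word: "fight", Candidate: "tghif"
Method: check if candidate is substring of word+word
"fightfight" contains "tghif"? No
Is rotation = No


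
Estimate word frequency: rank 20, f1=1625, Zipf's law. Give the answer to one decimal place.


Zipf's law: f(r) = f(1) / r
f(1) = 1625
f(20) = 1625 / 20
= 81.3 occurrences


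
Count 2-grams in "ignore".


Word: "ignore" (length 6)
Number of 2-grams = length - 2 + 1 = 6 - 2 + 1
= 5


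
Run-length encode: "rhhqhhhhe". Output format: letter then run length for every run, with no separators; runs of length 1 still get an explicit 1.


String: "rhhqhhhhe"
Scanning for consecutive runs:
  'r' x 1
  'h' x 2
  'q' x 1
  'h' x 4
  'e' x 1
RLE = "r1h2q1h4e1"


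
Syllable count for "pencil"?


Word: "pencil"
Syllable breakdown: pen-cil
Counting: 2 parts
= 2 syllables


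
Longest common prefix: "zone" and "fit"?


Word 1: "zone"
Word 2: "fit"
Comparing from start:
  Pos 0: 'z' != 'f' (stop)
LCP = "" (length 0)


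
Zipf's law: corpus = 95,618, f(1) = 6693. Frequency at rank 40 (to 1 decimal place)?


Zipf's law: f(r) = f(1) / r
f(1) = 6693
f(40) = 6693 / 40
= 167.3 occurrences


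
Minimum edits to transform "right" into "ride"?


Word 1: "right" (length 5)
Word 2: "ride" (length 4)
One optimal edit sequence (insert/delete/substitute each cost 1):
  1. keep 'r'
  2. keep 'i'
  3. delete 'g'  (+1)
  4. substitute 'h' -> 'd'  (+1)
  5. substitute 't' -> 'e'  (+1)
Total edit operations: 3
Edit distance = 3


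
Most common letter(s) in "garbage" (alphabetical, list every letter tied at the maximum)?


Word: "garbage"
Letter counts:
  'a': 2
  'b': 1
  'e': 1
  'g': 2
  'r': 1
Maximum count = 2
Most frequent = 'a', 'g' (2 times each)


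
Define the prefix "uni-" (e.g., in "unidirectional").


Prefix: uni-
As in: unidirectional -> uni- + directional
Meaning = one


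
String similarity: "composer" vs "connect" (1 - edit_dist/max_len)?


Word 1: "composer" (length 8)
Word 2: "connect" (length 7)
One optimal edit sequence:
  1. keep 'c'
  2. keep 'o'
  3. delete 'm'  (+1)
  4. substitute 'p' -> 'n'  (+1)
  5. substitute 'o' -> 'n'  (+1)
  6. substitute 's' -> 'e'  (+1)
  7. substitute 'e' -> 'c'  (+1)
  8. substitute 'r' -> 't'  (+1)
Edit distance = 6
Max length = max(8, 7) = 8
Similarity = 1 - 6/8
= 0.2500


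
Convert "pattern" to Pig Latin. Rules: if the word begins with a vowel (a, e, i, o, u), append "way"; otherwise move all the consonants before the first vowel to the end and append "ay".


Word: "pattern"
Starts with consonant(s) → move to end, add 'ay'
Consonant cluster: "p"
Pig Latin = "atternpay"


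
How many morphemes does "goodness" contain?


Word: "goodness"
Morphemes: good | -ness
Each morpheme carries meaning
= 2 morphemes


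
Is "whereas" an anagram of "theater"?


Word 1: "theater" → sorted: aeehrtt
Word 2: "whereas" → sorted: aeehrsw
Same letters? aeehrtt != aeehrsw
Anagram = No


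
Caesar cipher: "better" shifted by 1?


Word: "better"
Shift: 1
Each letter → (letter + shift) mod 26:
  'b' (1) + 1 = 2 → 'c'
  'e' (4) + 1 = 5 → 'f'
  't' (19) + 1 = 20 → 'u'
  't' (19) + 1 = 20 → 'u'
  'e' (4) + 1 = 5 → 'f'
  'r' (17) + 1 = 18 → 's'
Result = "cfuufs"


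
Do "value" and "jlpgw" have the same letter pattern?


Pattern of "value": [0, 1, 2, 3, 4]
Pattern of "jlpgw": [0, 1, 2, 3, 4]
Patterns match
Same pattern = Yes


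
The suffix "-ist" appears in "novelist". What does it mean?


Suffix: -ist
As in: novelist -> novel + -ist
Meaning = one who practices


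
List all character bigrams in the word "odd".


Word: "odd" (length 3)
Number of bigrams = 3 - 2 + 1 = 2
  Position 0: "od"
  Position 1: "dd"
Bigrams = "od", "dd"


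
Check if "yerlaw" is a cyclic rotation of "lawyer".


Word: "lawyer", Candidate: "yerlaw"
Method: check if candidate is substring of word+word
"lawyerlawyer" contains "yerlaw"? Yes
Is rotation = Yes


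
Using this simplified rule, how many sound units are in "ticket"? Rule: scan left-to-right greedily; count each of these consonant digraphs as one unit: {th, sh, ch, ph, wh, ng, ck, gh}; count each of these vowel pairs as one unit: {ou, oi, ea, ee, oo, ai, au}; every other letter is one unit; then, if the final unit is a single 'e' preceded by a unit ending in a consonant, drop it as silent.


Word: "ticket" (6 letters)
Left-to-right scan:
  (1) 't' (letter)
  (2) 'i' (letter)
  (3) 'ck' (digraph)
  (4) 'e' (letter)
  (5) 't' (letter)
Units from scan: 5
Sound units = 5 units


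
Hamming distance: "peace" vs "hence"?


Comparing character by character (same length = 5):
  Pos 0: 'p' vs 'h' !=
  Pos 1: 'e' vs 'e' =
  Pos 2: 'a' vs 'n' !=
  Pos 3: 'c' vs 'c' =
  Pos 4: 'e' vs 'e' =
Hamming distance = 2


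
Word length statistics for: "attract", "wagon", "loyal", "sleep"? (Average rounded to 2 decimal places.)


Lengths: "attract"=7, "wagon"=5, "loyal"=5, "sleep"=5
Sum = 22, Count = 4
Average = 22/4 = 5.50
= avg=5.50, min=5, max=7


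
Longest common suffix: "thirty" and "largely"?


Word 1: "thirty"
Word 2: "largely"
Comparing from end:
  Pos -1: 'y' == 'y'
  Pos -2: 't' != 'l' (stop)
LCS = "y" (length 1)


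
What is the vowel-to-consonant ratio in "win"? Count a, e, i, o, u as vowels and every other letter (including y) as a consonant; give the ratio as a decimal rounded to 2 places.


Word: "win"
Vowels (a,e,i,o,u): 1
Consonants: 2
Ratio = 1/2
= 0.50


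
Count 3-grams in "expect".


Word: "expect" (length 6)
Number of 3-grams = length - 3 + 1 = 6 - 3 + 1
= 4


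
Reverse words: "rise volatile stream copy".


Original: "rise volatile stream copy"
Words (1..n): rise | volatile | stream | copy
Reversed (n..1): copy | stream | volatile | rise
Result = "copy stream volatile rise"


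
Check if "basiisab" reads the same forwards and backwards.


Word: "basiisab"
Reversed: "basiisab"
Forward == Backward? basiisab == basiisab
Palindrome = Yes


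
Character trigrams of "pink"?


Word: "pink" (length 4)
Number of trigrams = 4 - 3 + 1 = 2
  Position 0: "pin"
  Position 1: "ink"
Trigrams = "pin", "ink"


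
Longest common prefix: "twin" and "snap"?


Word 1: "twin"
Word 2: "snap"
Comparing from start:
  Pos 0: 't' != 's' (stop)
LCP = "" (length 0)


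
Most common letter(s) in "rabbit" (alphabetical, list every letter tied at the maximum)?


Word: "rabbit"
Letter counts:
  'a': 1
  'b': 2
  'i': 1
  'r': 1
  't': 1
Maximum count = 2
Most frequent = 'b' (2 times each)


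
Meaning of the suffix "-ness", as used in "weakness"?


Suffix: -ness
Example: weakness = weak + -ness
Meaning = state of being


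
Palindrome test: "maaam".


Word: "maaam"
Reversed: "maaam"
Forward == Backward? maaam == maaam
Palindrome = Yes


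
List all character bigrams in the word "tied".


Word: "tied" (length 4)
Number of bigrams = 4 - 2 + 1 = 3
  Position 0: "ti"
  Position 1: "ie"
  Position 2: "ed"
Bigrams = "ti", "ie", "ed"


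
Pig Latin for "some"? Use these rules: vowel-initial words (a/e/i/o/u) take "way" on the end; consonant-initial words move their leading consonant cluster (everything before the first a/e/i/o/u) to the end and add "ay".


Word: "some"
Starts with consonant(s) → move to end, add 'ay'
Consonant cluster: "s"
Pig Latin = "omesay"


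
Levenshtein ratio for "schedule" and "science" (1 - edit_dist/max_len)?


Word 1: "schedule" (length 8)
Word 2: "science" (length 7)
One optimal edit sequence:
  1. keep 's'
  2. keep 'c'
  3. substitute 'h' -> 'i'  (+1)
  4. keep 'e'
  5. delete 'd'  (+1)
  6. substitute 'u' -> 'n'  (+1)
  7. substitute 'l' -> 'c'  (+1)
  8. keep 'e'
Edit distance = 4
Max length = max(8, 7) = 8
Similarity = 1 - 4/8
= 0.5000


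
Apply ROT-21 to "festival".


Word: "festival"
Shift: 21
Each letter → (letter + shift) mod 26:
  'f' (5) + 21 = 0 → 'a'
  'e' (4) + 21 = 25 → 'z'
  's' (18) + 21 = 13 → 'n'
  't' (19) + 21 = 14 → 'o'
  'i' (8) + 21 = 3 → 'd'
  'v' (21) + 21 = 16 → 'q'
  'a' (0) + 21 = 21 → 'v'
  'l' (11) + 21 = 6 → 'g'
Result = "aznodqvg"


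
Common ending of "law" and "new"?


Word 1: "law"
Word 2: "new"
Comparing from end:
  Pos -1: 'w' == 'w'
  Pos -2: 'a' != 'e' (stop)
LCS = "w" (length 1)


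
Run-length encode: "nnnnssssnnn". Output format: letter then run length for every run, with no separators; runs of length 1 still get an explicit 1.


String: "nnnnssssnnn"
Scanning for consecutive runs:
  'n' x 4
  's' x 4
  'n' x 3
RLE = "n4s4n3"


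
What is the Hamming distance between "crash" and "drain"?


Comparing character by character (same length = 5):
  Pos 0: 'c' vs 'd' !=
  Pos 1: 'r' vs 'r' =
  Pos 2: 'a' vs 'a' =
  Pos 3: 's' vs 'i' !=
  Pos 4: 'h' vs 'n' !=
Hamming distance = 3


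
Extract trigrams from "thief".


Word: "thief" (length 5)
Number of trigrams = 5 - 3 + 1 = 3
  Position 0: "thi"
  Position 1: "hie"
  Position 2: "ief"
Trigrams = "thi", "hie", "ief"


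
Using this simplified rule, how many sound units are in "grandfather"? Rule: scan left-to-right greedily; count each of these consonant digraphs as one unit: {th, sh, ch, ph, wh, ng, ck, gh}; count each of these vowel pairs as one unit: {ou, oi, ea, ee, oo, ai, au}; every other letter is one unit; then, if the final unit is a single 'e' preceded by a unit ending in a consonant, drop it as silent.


Word: "grandfather" (11 letters)
Left-to-right scan:
  1. 'g' (letter)
  2. 'r' (letter)
  3. 'a' (letter)
  4. 'n' (letter)
  5. 'd' (letter)
  6. 'f' (letter)
  7. 'a' (letter)
  8. 'th' (digraph)
  9. 'e' (letter)
  10. 'r' (letter)
Units from scan: 10
Sound units = 10 units


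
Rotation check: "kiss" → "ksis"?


Word: "kiss", Candidate: "ksis"
Method: check if candidate is substring of word+word
"kisskiss" contains "ksis"? No
Is rotation = No


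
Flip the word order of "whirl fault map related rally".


Original: "whirl fault map related rally"
Words (1..n): whirl | fault | map | related | rally
Reversed (n..1): rally | related | map | fault | whirl
Result = "rally related map fault whirl"


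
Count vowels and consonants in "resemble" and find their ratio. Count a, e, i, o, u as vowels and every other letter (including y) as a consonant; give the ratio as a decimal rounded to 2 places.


Word: "resemble"
Vowels (a,e,i,o,u): 3
Consonants: 5
Ratio = 3/5
= 0.60


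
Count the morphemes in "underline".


Word: "underline"
Morphemes: under- / line
Each morpheme carries meaning
= 2 morphemes


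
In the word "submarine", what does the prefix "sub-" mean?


Prefix: sub-
Example: submarine = sub- + marine
Meaning = under / below


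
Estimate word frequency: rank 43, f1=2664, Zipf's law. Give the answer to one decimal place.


Zipf's law: f(r) = f(1) / r
f(1) = 2664
f(43) = 2664 / 43
= 62.0 occurrences


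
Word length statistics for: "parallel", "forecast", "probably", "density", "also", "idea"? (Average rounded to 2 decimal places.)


Lengths: "parallel"=8, "forecast"=8, "probably"=8, "density"=7, "also"=4, "idea"=4
Sum = 39, Count = 6
Average = 39/6 = 6.50
= avg=6.50, min=4, max=8


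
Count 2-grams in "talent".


Word: "talent" (length 6)
Number of 2-grams = length - 2 + 1 = 6 - 2 + 1
= 5


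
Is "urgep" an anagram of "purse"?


Word 1: "purse" → sorted: eprsu
Word 2: "urgep" → sorted: egpru
Same letters? eprsu != egpru
Anagram = No


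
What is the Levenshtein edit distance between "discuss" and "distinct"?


Word 1: "discuss" (length 7)
Word 2: "distinct" (length 8)
One optimal edit sequence (insert/delete/substitute each cost 1):
  1. keep 'd'
  2. keep 'i'
  3. keep 's'
  4. insert 't'  (+1)
  5. substitute 'c' -> 'i'  (+1)
  6. substitute 'u' -> 'n'  (+1)
  7. substitute 's' -> 'c'  (+1)
  8. substitute 's' -> 't'  (+1)
Total edit operations: 5
Edit distance = 5


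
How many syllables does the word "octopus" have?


Word: "octopus"
Syllable breakdown: oc / to / pus
Counting: 3 parts
= 3 syllables


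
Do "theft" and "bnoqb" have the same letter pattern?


Pattern of "theft": [0, 1, 2, 3, 0]
Pattern of "bnoqb": [0, 1, 2, 3, 0]
Patterns match
Same pattern = Yes


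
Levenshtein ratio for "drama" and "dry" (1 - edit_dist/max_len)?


Word 1: "drama" (length 5)
Word 2: "dry" (length 3)
One optimal edit sequence:
  1. keep 'd'
  2. keep 'r'
  3. delete 'a'  (+1)
  4. delete 'm'  (+1)
  5. substitute 'a' -> 'y'  (+1)
Edit distance = 3
Max length = max(5, 3) = 5
Similarity = 1 - 3/5
= 0.4000


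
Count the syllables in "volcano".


Word: "volcano"
Syllable breakdown: vol / ca / no
Counting: 3 parts
= 3 syllables


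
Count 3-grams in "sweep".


Word: "sweep" (length 5)
Number of 3-grams = length - 3 + 1 = 5 - 3 + 1
= 3


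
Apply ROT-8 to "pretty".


Word: "pretty"
Shift: 8
Each letter → (letter + shift) mod 26:
  'p' (15) + 8 = 23 → 'x'
  'r' (17) + 8 = 25 → 'z'
  'e' (4) + 8 = 12 → 'm'
  't' (19) + 8 = 1 → 'b'
  't' (19) + 8 = 1 → 'b'
  'y' (24) + 8 = 6 → 'g'
Result = "xzmbbg"


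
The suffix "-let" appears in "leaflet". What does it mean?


Suffix: -let
Example: leaflet (leaf + -let)
Meaning = small


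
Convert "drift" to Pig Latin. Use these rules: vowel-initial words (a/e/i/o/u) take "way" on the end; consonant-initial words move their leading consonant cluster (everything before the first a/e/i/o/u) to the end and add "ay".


Word: "drift"
Starts with consonant(s) → move to end, add 'ay'
Consonant cluster: "dr"
Pig Latin = "iftdray"


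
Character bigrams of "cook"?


Word: "cook" (length 4)
Number of bigrams = 4 - 2 + 1 = 3
  Position 0: "co"
  Position 1: "oo"
  Position 2: "ok"
Bigrams = "co", "oo", "ok"


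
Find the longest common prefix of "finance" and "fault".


Word 1: "finance"
Word 2: "fault"
Comparing from start:
  Pos 0: 'f' == 'f'
  Pos 1: 'i' != 'a' (stop)
LCP = "f" (length 1)


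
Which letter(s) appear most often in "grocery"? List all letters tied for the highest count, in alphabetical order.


Word: "grocery"
Letter counts:
  'c': 1
  'e': 1
  'g': 1
  'o': 1
  'r': 2
  'y': 1
Maximum count = 2
Most frequent = 'r' (2 times each)


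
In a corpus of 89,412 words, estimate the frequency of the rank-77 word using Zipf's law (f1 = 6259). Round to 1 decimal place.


Zipf's law: f(r) = f(1) / r
f(1) = 6259
f(77) = 6259 / 77
= 81.3 occurrences


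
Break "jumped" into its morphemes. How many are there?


Word: "jumped"
Morphemes: jump | -ed
Each morpheme carries meaning
= 2 morphemes


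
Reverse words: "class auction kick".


Original: "class auction kick"
Words (1..n): class | auction | kick
Reversed (n..1): kick | auction | class
Result = "kick auction class"


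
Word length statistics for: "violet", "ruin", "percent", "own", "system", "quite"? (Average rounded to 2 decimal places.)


Lengths: "violet"=6, "ruin"=4, "percent"=7, "own"=3, "system"=6, "quite"=5
Sum = 31, Count = 6
Average = 31/6 = 5.17
= avg=5.17, min=3, max=7


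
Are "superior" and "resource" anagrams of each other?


Word 1: "superior" → sorted: eioprrsu
Word 2: "resource" → sorted: ceeorrsu
Same letters? eioprrsu != ceeorrsu
Anagram = No


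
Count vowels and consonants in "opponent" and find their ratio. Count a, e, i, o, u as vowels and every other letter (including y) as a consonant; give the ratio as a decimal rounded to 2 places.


Word: "opponent"
Vowels (a,e,i,o,u): 3
Consonants: 5
Ratio = 3/5
= 0.60


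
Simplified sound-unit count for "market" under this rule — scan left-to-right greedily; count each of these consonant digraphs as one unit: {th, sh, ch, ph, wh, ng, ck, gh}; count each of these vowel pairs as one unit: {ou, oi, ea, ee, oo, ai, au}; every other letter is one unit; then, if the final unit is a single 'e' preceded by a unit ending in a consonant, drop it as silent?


Word: "market" (6 letters)
Left-to-right scan:
  1. 'm' (letter)
  2. 'a' (letter)
  3. 'r' (letter)
  4. 'k' (letter)
  5. 'e' (letter)
  6. 't' (letter)
Units from scan: 6
Sound units = 6 units


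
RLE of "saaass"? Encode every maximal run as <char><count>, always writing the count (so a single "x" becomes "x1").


String: "saaass"
Scanning for consecutive runs:
  's' x 1
  'a' x 3
  's' x 2
RLE = "s1a3s2"


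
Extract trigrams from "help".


Word: "help" (length 4)
Number of trigrams = 4 - 3 + 1 = 2
  Position 0: "hel"
  Position 1: "elp"
Trigrams = "hel", "elp"


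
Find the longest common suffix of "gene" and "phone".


Word 1: "gene"
Word 2: "phone"
Comparing from end:
  Pos -1: 'e' == 'e'
  Pos -2: 'n' == 'n'
  Pos -3: 'e' != 'o' (stop)
LCS = "ne" (length 2)


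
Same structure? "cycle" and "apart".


Pattern of "cycle": [0, 1, 0, 2, 3]
Pattern of "apart": [0, 1, 0, 2, 3]
Patterns match
Same pattern = Yes


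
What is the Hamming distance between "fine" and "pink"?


Comparing character by character (same length = 4):
  Pos 0: 'f' vs 'p' !=
  Pos 1: 'i' vs 'i' =
  Pos 2: 'n' vs 'n' =
  Pos 3: 'e' vs 'k' !=
Hamming distance = 2


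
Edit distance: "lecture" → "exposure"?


Word 1: "lecture" (length 7)
Word 2: "exposure" (length 8)
One optimal edit sequence (insert/delete/substitute each cost 1):
  1. insert 'e'  (+1)
  2. substitute 'l' -> 'x'  (+1)
  3. substitute 'e' -> 'p'  (+1)
  4. substitute 'c' -> 'o'  (+1)
  5. substitute 't' -> 's'  (+1)
  6. keep 'u'
  7. keep 'r'
  8. keep 'e'
Total edit operations: 5
Edit distance = 5


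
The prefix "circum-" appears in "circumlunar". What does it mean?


Prefix: circum-
As in: circumlunar -> circum- + lunar
Meaning = around


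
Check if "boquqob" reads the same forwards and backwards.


Word: "boquqob"
Reversed: "boquqob"
Forward == Backward? boquqob == boquqob
Palindrome = Yes


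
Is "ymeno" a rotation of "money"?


Word: "money", Candidate: "ymeno"
Method: check if candidate is substring of word+word
"moneymoney" contains "ymeno"? No
Is rotation = No


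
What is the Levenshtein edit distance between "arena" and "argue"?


Word 1: "arena" (length 5)
Word 2: "argue" (length 5)
One optimal edit sequence (insert/delete/substitute each cost 1):
  1. keep 'a'
  2. keep 'r'
  3. substitute 'e' -> 'g'  (+1)
  4. substitute 'n' -> 'u'  (+1)
  5. substitute 'a' -> 'e'  (+1)
Total edit operations: 3
Edit distance = 3


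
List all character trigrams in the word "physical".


Word: "physical" (length 8)
Number of trigrams = 8 - 3 + 1 = 6
  Position 0: "phy"
  Position 1: "hys"
  Position 2: "ysi"
  Position 3: "sic"
  Position 4: "ica"
  Position 5: "cal"
Trigrams = "phy", "hys", "ysi", "sic", "ica", "cal"


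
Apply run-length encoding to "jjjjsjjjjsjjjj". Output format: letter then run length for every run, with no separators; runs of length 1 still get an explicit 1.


String: "jjjjsjjjjsjjjj"
Scanning for consecutive runs:
  'j' x 4
  's' x 1
  'j' x 4
  's' x 1
  'j' x 4
RLE = "j4s1j4s1j4"


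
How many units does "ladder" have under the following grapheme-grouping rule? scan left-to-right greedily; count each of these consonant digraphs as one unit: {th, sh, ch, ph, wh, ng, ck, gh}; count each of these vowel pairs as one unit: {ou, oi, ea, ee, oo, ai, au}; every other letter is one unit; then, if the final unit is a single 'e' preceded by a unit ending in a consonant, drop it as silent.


Word: "ladder" (6 letters)
Left-to-right scan:
  1. 'l' (letter)
  2. 'a' (letter)
  3. 'd' (letter)
  4. 'd' (letter)
  5. 'e' (letter)
  6. 'r' (letter)
Units from scan: 6
Sound units = 6 units


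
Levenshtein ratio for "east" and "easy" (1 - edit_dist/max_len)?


Word 1: "east" (length 4)
Word 2: "easy" (length 4)
One optimal edit sequence:
  1. keep 'e'
  2. keep 'a'
  3. keep 's'
  4. substitute 't' -> 'y'  (+1)
Edit distance = 1
Max length = max(4, 4) = 4
Similarity = 1 - 1/4
= 0.7500


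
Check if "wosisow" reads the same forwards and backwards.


Word: "wosisow"
Reversed: "wosisow"
Forward == Backward? wosisow == wosisow
Palindrome = Yes


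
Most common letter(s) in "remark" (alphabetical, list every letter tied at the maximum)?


Word: "remark"
Letter counts:
  'a': 1
  'e': 1
  'k': 1
  'm': 1
  'r': 2
Maximum count = 2
Most frequent = 'r' (2 times each)


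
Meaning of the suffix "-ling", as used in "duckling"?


Suffix: -ling
As in: duckling -> duck + -ling
Meaning = small / young


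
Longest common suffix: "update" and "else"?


Word 1: "update"
Word 2: "else"
Comparing from end:
  Pos -1: 'e' == 'e'
  Pos -2: 't' != 's' (stop)
LCS = "e" (length 1)


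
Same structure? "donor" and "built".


Pattern of "donor": [0, 1, 2, 1, 3]
Pattern of "built": [0, 1, 2, 3, 4]
Patterns do not match
Same pattern = No


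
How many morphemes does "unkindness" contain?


Word: "unkindness"
Morphemes: un- + kind + -ness
Each morpheme carries meaning
= 3 morphemes


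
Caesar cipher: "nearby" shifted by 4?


Word: "nearby"
Shift: 4
Each letter → (letter + shift) mod 26:
  'n' (13) + 4 = 17 → 'r'
  'e' (4) + 4 = 8 → 'i'
  'a' (0) + 4 = 4 → 'e'
  'r' (17) + 4 = 21 → 'v'
  'b' (1) + 4 = 5 → 'f'
  'y' (24) + 4 = 2 → 'c'
Result = "rievfc"


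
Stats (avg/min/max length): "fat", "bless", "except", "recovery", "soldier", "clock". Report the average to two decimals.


Lengths: "fat"=3, "bless"=5, "except"=6, "recovery"=8, "soldier"=7, "clock"=5
Sum = 34, Count = 6
Average = 34/6 = 5.67
= avg=5.67, min=3, max=8


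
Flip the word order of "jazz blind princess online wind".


Original: "jazz blind princess online wind"
Words (1..n): jazz | blind | princess | online | wind
Reversed (n..1): wind | online | princess | blind | jazz
Result = "wind online princess blind jazz"


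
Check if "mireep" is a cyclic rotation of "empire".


Word: "empire", Candidate: "mireep"
Method: check if candidate is substring of word+word
"empireempire" contains "mireep"? No
Is rotation = No


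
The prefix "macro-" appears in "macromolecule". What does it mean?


Prefix: macro-
Example: macromolecule (macro- + molecule)
Meaning = large


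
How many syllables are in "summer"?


Word: "summer"
Syllable breakdown: sum · mer
Counting: 2 parts
= 2 syllables


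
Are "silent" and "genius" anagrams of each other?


Word 1: "silent" → sorted: eilnst
Word 2: "genius" → sorted: eginsu
Same letters? eilnst != eginsu
Anagram = No


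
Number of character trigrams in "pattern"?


Word: "pattern" (length 7)
Number of 3-grams = length - 3 + 1 = 7 - 3 + 1
= 5


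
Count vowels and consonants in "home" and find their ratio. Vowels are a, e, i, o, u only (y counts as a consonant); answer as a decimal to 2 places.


Word: "home"
Vowels (a,e,i,o,u): 2
Consonants: 2
Ratio = 2/2
= 1.00


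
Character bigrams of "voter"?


Word: "voter" (length 5)
Number of bigrams = 5 - 2 + 1 = 4
  Position 0: "vo"
  Position 1: "ot"
  Position 2: "te"
  Position 3: "er"
Bigrams = "vo", "ot", "te", "er"


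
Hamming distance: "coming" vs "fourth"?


Comparing character by character (same length = 6):
  Pos 0: 'c' vs 'f' !=
  Pos 1: 'o' vs 'o' =
  Pos 2: 'm' vs 'u' !=
  Pos 3: 'i' vs 'r' !=
  Pos 4: 'n' vs 't' !=
  Pos 5: 'g' vs 'h' !=
Hamming distance = 5


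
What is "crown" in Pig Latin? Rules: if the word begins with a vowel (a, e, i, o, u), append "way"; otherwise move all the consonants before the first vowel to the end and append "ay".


Word: "crown"
Starts with consonant(s) → move to end, add 'ay'
Consonant cluster: "cr"
Pig Latin = "owncray"


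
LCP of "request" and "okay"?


Word 1: "request"
Word 2: "okay"
Comparing from start:
  Pos 0: 'r' != 'o' (stop)
LCP = "" (length 0)


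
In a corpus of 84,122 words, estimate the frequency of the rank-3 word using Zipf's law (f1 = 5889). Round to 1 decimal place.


Zipf's law: f(r) = f(1) / r
f(1) = 5889
f(3) = 5889 / 3
= 1963.0 occurrences


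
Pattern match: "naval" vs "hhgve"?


Pattern of "naval": [0, 1, 2, 1, 3]
Pattern of "hhgve": [0, 0, 1, 2, 3]
Patterns do not match
Same pattern = No


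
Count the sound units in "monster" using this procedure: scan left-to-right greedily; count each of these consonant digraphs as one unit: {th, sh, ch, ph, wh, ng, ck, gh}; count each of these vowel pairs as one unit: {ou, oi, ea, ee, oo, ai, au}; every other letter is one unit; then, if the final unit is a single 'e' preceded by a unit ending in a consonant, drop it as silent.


Word: "monster" (7 letters)
Left-to-right scan:
  (1) 'm' (letter)
  (2) 'o' (letter)
  (3) 'n' (letter)
  (4) 's' (letter)
  (5) 't' (letter)
  (6) 'e' (letter)
  (7) 'r' (letter)
Units from scan: 7
Sound units = 7 units


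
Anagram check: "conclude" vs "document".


Word 1: "conclude" → sorted: ccdelnou
Word 2: "document" → sorted: cdemnotu
Same letters? ccdelnou != cdemnotu
Anagram = No


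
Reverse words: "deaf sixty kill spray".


Original: "deaf sixty kill spray"
Words (1..n): deaf | sixty | kill | spray
Reversed (n..1): spray | kill | sixty | deaf
Result = "spray kill sixty deaf"


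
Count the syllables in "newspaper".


Word: "newspaper"
Syllable breakdown: news / pa / per
Counting: 3 parts
= 3 syllables


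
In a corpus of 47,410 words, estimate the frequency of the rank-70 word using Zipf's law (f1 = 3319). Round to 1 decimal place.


Zipf's law: f(r) = f(1) / r
f(1) = 3319
f(70) = 3319 / 70
= 47.4 occurrences


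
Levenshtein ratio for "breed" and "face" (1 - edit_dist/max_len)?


Word 1: "breed" (length 5)
Word 2: "face" (length 4)
One optimal edit sequence:
  1. substitute 'b' -> 'f'  (+1)
  2. substitute 'r' -> 'a'  (+1)
  3. substitute 'e' -> 'c'  (+1)
  4. keep 'e'
  5. delete 'd'  (+1)
Edit distance = 4
Max length = max(5, 4) = 5
Similarity = 1 - 4/5
= 0.2000


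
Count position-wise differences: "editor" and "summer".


Comparing character by character (same length = 6):
  Pos 0: 'e' vs 's' !=
  Pos 1: 'd' vs 'u' !=
  Pos 2: 'i' vs 'm' !=
  Pos 3: 't' vs 'm' !=
  Pos 4: 'o' vs 'e' !=
  Pos 5: 'r' vs 'r' =
Hamming distance = 5


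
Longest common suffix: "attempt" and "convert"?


Word 1: "attempt"
Word 2: "convert"
Comparing from end:
  Pos -1: 't' == 't'
  Pos -2: 'p' != 'r' (stop)
LCS = "t" (length 1)


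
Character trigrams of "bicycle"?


Word: "bicycle" (length 7)
Number of trigrams = 7 - 3 + 1 = 5
  Position 0: "bic"
  Position 1: "icy"
  Position 2: "cyc"
  Position 3: "ycl"
  Position 4: "cle"
Trigrams = "bic", "icy", "cyc", "ycl", "cle"


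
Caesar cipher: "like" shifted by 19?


Word: "like"
Shift: 19
Each letter → (letter + shift) mod 26:
  'l' (11) + 19 = 4 → 'e'
  'i' (8) + 19 = 1 → 'b'
  'k' (10) + 19 = 3 → 'd'
  'e' (4) + 19 = 23 → 'x'
Result = "ebdx"


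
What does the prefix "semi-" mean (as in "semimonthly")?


Prefix: semi-
Example: semimonthly = semi- + monthly
Meaning = half


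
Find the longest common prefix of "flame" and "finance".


Word 1: "flame"
Word 2: "finance"
Comparing from start:
  Pos 0: 'f' == 'f'
  Pos 1: 'l' != 'i' (stop)
LCP = "f" (length 1)


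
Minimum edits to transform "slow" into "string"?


Word 1: "slow" (length 4)
Word 2: "string" (length 6)
One optimal edit sequence (insert/delete/substitute each cost 1):
  1. keep 's'
  2. insert 't'  (+1)
  3. insert 'r'  (+1)
  4. substitute 'l' -> 'i'  (+1)
  5. substitute 'o' -> 'n'  (+1)
  6. substitute 'w' -> 'g'  (+1)
Total edit operations: 5
Edit distance = 5


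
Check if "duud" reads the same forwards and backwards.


Word: "duud"
Reversed: "duud"
Forward == Backward? duud == duud
Palindrome = Yes


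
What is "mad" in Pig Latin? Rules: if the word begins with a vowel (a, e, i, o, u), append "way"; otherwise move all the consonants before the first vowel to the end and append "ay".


Word: "mad"
Starts with consonant(s) → move to end, add 'ay'
Consonant cluster: "m"
Pig Latin = "admay"


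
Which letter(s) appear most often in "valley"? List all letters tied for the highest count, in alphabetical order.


Word: "valley"
Letter counts:
  'a': 1
  'e': 1
  'l': 2
  'v': 1
  'y': 1
Maximum count = 2
Most frequent = 'l' (2 times each)


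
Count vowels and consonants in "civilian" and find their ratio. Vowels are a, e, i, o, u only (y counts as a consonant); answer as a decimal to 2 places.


Word: "civilian"
Vowels (a,e,i,o,u): 4
Consonants: 4
Ratio = 4/4
= 1.00


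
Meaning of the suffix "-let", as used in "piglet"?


Suffix: -let
Example: piglet (pig + -let)
Meaning = small


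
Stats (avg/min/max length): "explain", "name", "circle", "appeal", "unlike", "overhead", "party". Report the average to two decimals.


Lengths: "explain"=7, "name"=4, "circle"=6, "appeal"=6, "unlike"=6, "overhead"=8, "party"=5
Sum = 42, Count = 7
Average = 42/7 = 6.00
= avg=6.00, min=4, max=8


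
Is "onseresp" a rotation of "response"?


Word: "response", Candidate: "onseresp"
Method: check if candidate is substring of word+word
"responseresponse" contains "onseresp"? Yes
Is rotation = Yes


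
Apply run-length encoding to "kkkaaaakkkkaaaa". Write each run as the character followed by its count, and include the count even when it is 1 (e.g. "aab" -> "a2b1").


String: "kkkaaaakkkkaaaa"
Scanning for consecutive runs:
  'k' x 3
  'a' x 4
  'k' x 4
  'a' x 4
RLE = "k3a4k4a4"


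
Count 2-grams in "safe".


Word: "safe" (length 4)
Number of 2-grams = length - 2 + 1 = 4 - 2 + 1
= 3


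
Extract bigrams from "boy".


Word: "boy" (length 3)
Number of bigrams = 3 - 2 + 1 = 2
  Position 0: "bo"
  Position 1: "oy"
Bigrams = "bo", "oy"


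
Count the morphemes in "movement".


Word: "movement"
Morphemes: move / -ment
Each morpheme carries meaning
= 2 morphemes


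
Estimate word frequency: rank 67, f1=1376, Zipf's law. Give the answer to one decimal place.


Zipf's law: f(r) = f(1) / r
f(1) = 1376
f(67) = 1376 / 67
= 20.5 occurrences


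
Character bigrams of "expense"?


Word: "expense" (length 7)
Number of bigrams = 7 - 2 + 1 = 6
  Position 0: "ex"
  Position 1: "xp"
  Position 2: "pe"
  Position 3: "en"
  Position 4: "ns"
  Position 5: "se"
Bigrams = "ex", "xp", "pe", "en", "ns", "se"


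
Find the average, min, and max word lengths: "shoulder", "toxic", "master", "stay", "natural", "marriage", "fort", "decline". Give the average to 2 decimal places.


Lengths: "shoulder"=8, "toxic"=5, "master"=6, "stay"=4, "natural"=7, "marriage"=8, "fort"=4, "decline"=7
Sum = 49, Count = 8
Average = 49/8 = 6.13
= avg=6.13, min=4, max=8


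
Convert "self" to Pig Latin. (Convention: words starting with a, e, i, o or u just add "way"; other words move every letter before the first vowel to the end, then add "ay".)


Word: "self"
Starts with consonant(s) → move to end, add 'ay'
Consonant cluster: "s"
Pig Latin = "elfsay"


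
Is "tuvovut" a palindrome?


Word: "tuvovut"
Reversed: "tuvovut"
Forward == Backward? tuvovut == tuvovut
Palindrome = Yes


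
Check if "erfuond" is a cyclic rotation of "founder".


Word: "founder", Candidate: "erfuond"
Method: check if candidate is substring of word+word
"founderfounder" contains "erfuond"? No
Is rotation = No


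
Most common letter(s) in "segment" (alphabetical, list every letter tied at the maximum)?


Word: "segment"
Letter counts:
  'e': 2
  'g': 1
  'm': 1
  'n': 1
  's': 1
  't': 1
Maximum count = 2
Most frequent = 'e' (2 times each)


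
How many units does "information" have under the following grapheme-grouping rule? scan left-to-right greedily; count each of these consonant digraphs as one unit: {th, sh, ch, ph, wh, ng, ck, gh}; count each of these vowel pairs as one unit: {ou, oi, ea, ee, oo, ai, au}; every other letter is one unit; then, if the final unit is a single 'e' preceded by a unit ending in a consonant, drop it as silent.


Word: "information" (11 letters)
Left-to-right scan:
  (1) 'i' (letter)
  (2) 'n' (letter)
  (3) 'f' (letter)
  (4) 'o' (letter)
  (5) 'r' (letter)
  (6) 'm' (letter)
  (7) 'a' (letter)
  (8) 't' (letter)
  (9) 'i' (letter)
  (10) 'o' (letter)
  (11) 'n' (letter)
Units from scan: 11
Sound units = 11 units


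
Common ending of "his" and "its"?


Word 1: "his"
Word 2: "its"
Comparing from end:
  Pos -1: 's' == 's'
  Pos -2: 'i' != 't' (stop)
LCS = "s" (length 1)
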